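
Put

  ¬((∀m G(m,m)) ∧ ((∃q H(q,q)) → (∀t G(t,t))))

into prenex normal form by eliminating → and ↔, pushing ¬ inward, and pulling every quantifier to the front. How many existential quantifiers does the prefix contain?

Rewrite implications/biconditionals: A → B as ¬A ∨ B.
  ¬((∀m G(m,m)) ∧ (¬(∃q H(q,q)) ∨ (∀t G(t,t))))
Push ¬ through the quantifiers and connectives to reach negation normal form:
  (∃m ¬G(m,m)) ∨ (∃q H(q,q)) ∧ (∃t ¬G(t,t))
All bound variables are already distinct, so no renaming is needed.
Finally move all quantifiers to the prefix:
  ∃m ∃q ∃t (¬G(m,m) ∨ H(q,q) ∧ ¬G(t,t))
The prefix is ∃m ∃q ∃t: 0 universal, 3 existential.

3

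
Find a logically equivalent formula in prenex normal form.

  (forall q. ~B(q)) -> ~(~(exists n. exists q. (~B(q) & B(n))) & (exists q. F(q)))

Eliminate → and ↔ using ¬ and ∨.
  ~(forall q. ~B(q)) | ~(~(exists n. exists q. (~B(q) & B(n))) & (exists q. F(q)))
Drive negations inward (¬∀x A ≡ ∃x ¬A, ¬∃x A ≡ ∀x ¬A, De Morgan for ∧/∨):
  (exists q. B(q)) | (exists n. exists q. (~B(q) & B(n))) | (forall q. ~F(q))
Give each quantifier a distinct variable: q↦a, q↦u.
  (exists q. B(q)) | (exists n. exists a. (~B(a) & B(n))) | (forall u. ~F(u))
Pull the quantifiers to the front (each side's bound variable is not free in the other side):
  exists q. exists n. exists a. forall u. (B(q) | ~B(a) & B(n) | ~F(u))

exists q. exists n. exists a. forall u. (B(q) | ~B(a) & B(n) | ~F(u))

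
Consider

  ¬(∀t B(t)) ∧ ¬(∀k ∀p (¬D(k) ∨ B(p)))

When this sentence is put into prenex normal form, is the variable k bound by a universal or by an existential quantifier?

existential

Push ¬ through the quantifiers and connectives to reach negation normal form:
  (∃t ¬B(t)) ∧ (∃k ∃p (D(k) ∧ ¬B(p)))
All bound variables are already distinct, so no renaming is needed.
Finally move all quantifiers to the prefix:
  ∃t ∃k ∃p (¬B(t) ∧ D(k) ∧ ¬B(p))
The quantifier ∀k sits under an odd number of negations, so it flips to ∃k.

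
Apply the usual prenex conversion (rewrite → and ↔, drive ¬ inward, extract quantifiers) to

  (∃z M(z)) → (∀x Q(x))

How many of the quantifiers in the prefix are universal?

2

First replace A → B with ¬A ∨ B.
  ¬(∃z M(z)) ∨ (∀x Q(x))
Drive negations inward (¬∀x A ≡ ∃x ¬A, ¬∃x A ≡ ∀x ¬A, De Morgan for ∧/∨):
  (∀z ¬M(z)) ∨ (∀x Q(x))
Pull the quantifiers to the front (each side's bound variable is not free in the other side):
  ∀z ∀x (¬M(z) ∨ Q(x))
The prefix is ∀z ∀x: 2 universal, 0 existential.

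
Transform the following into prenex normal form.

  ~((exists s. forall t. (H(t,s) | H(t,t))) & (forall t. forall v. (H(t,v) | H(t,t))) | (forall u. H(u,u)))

Drive negations inward (¬∀x A ≡ ∃x ¬A, ¬∃x A ≡ ∀x ¬A, De Morgan for ∧/∨):
  ((forall s. exists t. (~H(t,s) & ~H(t,t))) | (exists t. exists v. (~H(t,v) & ~H(t,t)))) & (exists u. ~H(u,u))
Give each quantifier a distinct variable: t↦y.
  ((forall s. exists t. (~H(t,s) & ~H(t,t))) | (exists y. exists v. (~H(y,v) & ~H(y,y)))) & (exists u. ~H(u,u))
Extract every quantifier outward, since the variables are now distinct and don't occur free across branches:
  forall s. exists t. exists y. exists v. exists u. ((~H(t,s) & ~H(t,t) | ~H(y,v) & ~H(y,y)) & ~H(u,u))

forall s. exists t. exists y. exists v. exists u. ((~H(t,s) & ~H(t,t) | ~H(y,v) & ~H(y,y)) & ~H(u,u))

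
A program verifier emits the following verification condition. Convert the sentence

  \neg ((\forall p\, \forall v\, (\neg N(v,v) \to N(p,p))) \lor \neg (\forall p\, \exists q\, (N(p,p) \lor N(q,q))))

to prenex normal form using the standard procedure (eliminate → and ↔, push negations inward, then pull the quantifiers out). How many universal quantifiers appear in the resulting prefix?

Rewrite implications/biconditionals: A → B as ¬A ∨ B.
  \neg ((\forall p\, \forall v\, (\neg \neg N(v,v) \lor N(p,p))) \lor \neg (\forall p\, \exists q\, (N(p,p) \lor N(q,q))))
Push ¬ through the quantifiers and connectives to reach negation normal form:
  (\exists p\, \exists v\, (\neg N(v,v) \land \neg N(p,p))) \land (\forall p\, \exists q\, (N(p,p) \lor N(q,q)))
Rename bound variables to avoid capture: p↦z.
  (\exists p\, \exists v\, (\neg N(v,v) \land \neg N(p,p))) \land (\forall z\, \exists q\, (N(z,z) \lor N(q,q)))
Finally move all quantifiers to the prefix:
  \exists p\, \exists v\, \forall z\, \exists q\, (\neg N(v,v) \land \neg N(p,p) \land (N(z,z) \lor N(q,q)))
The prefix is \exists p \exists v \forall z \exists q: 1 universal, 3 existential.

1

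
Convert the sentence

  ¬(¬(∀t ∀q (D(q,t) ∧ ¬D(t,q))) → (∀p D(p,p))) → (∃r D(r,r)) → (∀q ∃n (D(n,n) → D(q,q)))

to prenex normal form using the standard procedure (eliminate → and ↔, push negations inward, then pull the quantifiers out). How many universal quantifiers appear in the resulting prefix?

5

Rewrite implications/biconditionals: A → B as ¬A ∨ B.
  ¬¬(¬¬(∀t ∀q (D(q,t) ∧ ¬D(t,q))) ∨ (∀p D(p,p))) ∨ ¬(∃r D(r,r)) ∨ (∀q ∃n (¬D(n,n) ∨ D(q,q)))
Move each ¬ inward, flipping quantifiers it crosses:
  (∀t ∀q (D(q,t) ∧ ¬D(t,q))) ∨ (∀p D(p,p)) ∨ (∀r ¬D(r,r)) ∨ (∀q ∃n (¬D(n,n) ∨ D(q,q)))
Standardize variables apart so no two quantifiers bind the same name: q↦y.
  (∀t ∀q (D(q,t) ∧ ¬D(t,q))) ∨ (∀p D(p,p)) ∨ (∀r ¬D(r,r)) ∨ (∀y ∃n (¬D(n,n) ∨ D(y,y)))
Finally move all quantifiers to the prefix:
  ∀t ∀q ∀p ∀r ∀y ∃n (D(q,t) ∧ ¬D(t,q) ∨ D(p,p) ∨ ¬D(r,r) ∨ ¬D(n,n) ∨ D(y,y))
The prefix is ∀t ∀q ∀p ∀r ∀y ∃n: 5 universal, 1 existential.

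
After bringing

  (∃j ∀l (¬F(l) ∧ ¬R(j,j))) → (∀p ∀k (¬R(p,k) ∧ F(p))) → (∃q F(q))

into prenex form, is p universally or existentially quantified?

existential

Rewrite implications/biconditionals: A → B as ¬A ∨ B.
  ¬(∃j ∀l (¬F(l) ∧ ¬R(j,j))) ∨ ¬(∀p ∀k (¬R(p,k) ∧ F(p))) ∨ (∃q F(q))
Drive negations inward (¬∀x A ≡ ∃x ¬A, ¬∃x A ≡ ∀x ¬A, De Morgan for ∧/∨):
  (∀j ∃l (F(l) ∨ R(j,j))) ∨ (∃p ∃k (R(p,k) ∨ ¬F(p))) ∨ (∃q F(q))
All bound variables are already distinct, so no renaming is needed.
Extract every quantifier outward, since the variables are now distinct and don't occur free across branches:
  ∀j ∃l ∃p ∃k ∃q (F(l) ∨ R(j,j) ∨ R(p,k) ∨ ¬F(p) ∨ F(q))
The quantifier ∀p sits under an odd number of negations (counting the antecedent side of each →), so it flips to ∃p.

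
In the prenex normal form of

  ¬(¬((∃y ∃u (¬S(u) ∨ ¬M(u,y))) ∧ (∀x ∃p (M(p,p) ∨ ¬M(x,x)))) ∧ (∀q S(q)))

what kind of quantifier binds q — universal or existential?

Push ¬ through the quantifiers and connectives to reach negation normal form:
  (∃y ∃u (¬S(u) ∨ ¬M(u,y))) ∧ (∀x ∃p (M(p,p) ∨ ¬M(x,x))) ∨ (∃q ¬S(q))
All bound variables are already distinct, so no renaming is needed.
Finally move all quantifiers to the prefix:
  ∃y ∃u ∀x ∃p ∃q ((¬S(u) ∨ ¬M(u,y)) ∧ (M(p,p) ∨ ¬M(x,x)) ∨ ¬S(q))
The quantifier ∀q sits under an odd number of negations, so it flips to ∃q.

existential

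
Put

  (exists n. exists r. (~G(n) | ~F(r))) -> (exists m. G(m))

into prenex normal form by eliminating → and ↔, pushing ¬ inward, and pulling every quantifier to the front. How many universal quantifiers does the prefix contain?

First replace A → B with ¬A ∨ B.
  ~(exists n. exists r. (~G(n) | ~F(r))) | (exists m. G(m))
Drive negations inward (¬∀x A ≡ ∃x ¬A, ¬∃x A ≡ ∀x ¬A, De Morgan for ∧/∨):
  (forall n. forall r. (G(n) & F(r))) | (exists m. G(m))
All bound variables are already distinct, so no renaming is needed.
Pull the quantifiers to the front (each side's bound variable is not free in the other side):
  forall n. forall r. exists m. (G(n) & F(r) | G(m))
The prefix is forall n forall r exists m: 2 universal, 1 existential.

2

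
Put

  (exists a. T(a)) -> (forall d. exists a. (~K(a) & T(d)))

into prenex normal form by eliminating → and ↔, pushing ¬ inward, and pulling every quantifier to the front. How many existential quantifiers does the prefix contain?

Rewrite implications/biconditionals: A → B as ¬A ∨ B.
  ~(exists a. T(a)) | (forall d. exists a. (~K(a) & T(d)))
Move each ¬ inward, flipping quantifiers it crosses:
  (forall a. ~T(a)) | (forall d. exists a. (~K(a) & T(d)))
Standardize variables apart so no two quantifiers bind the same name: a↦p.
  (forall a. ~T(a)) | (forall d. exists p. (~K(p) & T(d)))
Pull the quantifiers to the front (each side's bound variable is not free in the other side):
  forall a. forall d. exists p. (~T(a) | ~K(p) & T(d))
The prefix is forall a forall d exists p: 2 universal, 1 existential.

1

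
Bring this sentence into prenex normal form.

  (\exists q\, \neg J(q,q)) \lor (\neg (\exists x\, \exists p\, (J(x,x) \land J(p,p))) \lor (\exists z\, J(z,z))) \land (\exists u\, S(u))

Push ¬ through the quantifiers and connectives to reach negation normal form:
  (\exists q\, \neg J(q,q)) \lor ((\forall x\, \forall p\, (\neg J(x,x) \lor \neg J(p,p))) \lor (\exists z\, J(z,z))) \land (\exists u\, S(u))
Finally move all quantifiers to the prefix:
  \exists q\, \forall x\, \forall p\, \exists z\, \exists u\, (\neg J(q,q) \lor (\neg J(x,x) \lor \neg J(p,p) \lor J(z,z)) \land S(u))

\exists q\, \forall x\, \forall p\, \exists z\, \exists u\, (\neg J(q,q) \lor (\neg J(x,x) \lor \neg J(p,p) \lor J(z,z)) \land S(u))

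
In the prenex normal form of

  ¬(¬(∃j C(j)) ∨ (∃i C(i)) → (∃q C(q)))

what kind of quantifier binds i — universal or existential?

First replace A → B with ¬A ∨ B.
  ¬(¬(¬(∃j C(j)) ∨ (∃i C(i))) ∨ (∃q C(q)))
Drive negations inward (¬∀x A ≡ ∃x ¬A, ¬∃x A ≡ ∀x ¬A, De Morgan for ∧/∨):
  ((∀j ¬C(j)) ∨ (∃i C(i))) ∧ (∀q ¬C(q))
All bound variables are already distinct, so no renaming is needed.
Finally move all quantifiers to the prefix:
  ∀j ∃i ∀q ((¬C(j) ∨ C(i)) ∧ ¬C(q))
The quantifier ∃i sits under an even number of negations (counting the antecedent side of each →), so it remains existential.

existential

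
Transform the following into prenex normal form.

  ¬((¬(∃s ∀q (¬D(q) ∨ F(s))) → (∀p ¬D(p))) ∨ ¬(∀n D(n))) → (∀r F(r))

First replace A → B with ¬A ∨ B.
  ¬¬(¬¬(∃s ∀q (¬D(q) ∨ F(s))) ∨ (∀p ¬D(p)) ∨ ¬(∀n D(n))) ∨ (∀r F(r))
Push ¬ through the quantifiers and connectives to reach negation normal form:
  (∃s ∀q (¬D(q) ∨ F(s))) ∨ (∀p ¬D(p)) ∨ (∃n ¬D(n)) ∨ (∀r F(r))
All bound variables are already distinct, so no renaming is needed.
Extract every quantifier outward, since the variables are now distinct and don't occur free across branches:
  ∃s ∀q ∀p ∃n ∀r (¬D(q) ∨ F(s) ∨ ¬D(p) ∨ ¬D(n) ∨ F(r))

∃s ∀q ∀p ∃n ∀r (¬D(q) ∨ F(s) ∨ ¬D(p) ∨ ¬D(n) ∨ F(r))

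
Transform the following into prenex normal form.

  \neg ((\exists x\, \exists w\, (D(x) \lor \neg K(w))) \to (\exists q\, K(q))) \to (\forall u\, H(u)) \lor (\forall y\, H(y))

\forall x\, \forall w\, \exists q\, \forall u\, \forall y\, (\neg D(x) \land K(w) \lor K(q) \lor H(u) \lor H(y))

First replace A → B with ¬A ∨ B.
  \neg \neg (\neg (\exists x\, \exists w\, (D(x) \lor \neg K(w))) \lor (\exists q\, K(q))) \lor (\forall u\, H(u)) \lor (\forall y\, H(y))
Drive negations inward (¬∀x A ≡ ∃x ¬A, ¬∃x A ≡ ∀x ¬A, De Morgan for ∧/∨):
  (\forall x\, \forall w\, (\neg D(x) \land K(w))) \lor (\exists q\, K(q)) \lor (\forall u\, H(u)) \lor (\forall y\, H(y))
Extract every quantifier outward, since the variables are now distinct and don't occur free across branches:
  \forall x\, \forall w\, \exists q\, \forall u\, \forall y\, (\neg D(x) \land K(w) \lor K(q) \lor H(u) \lor H(y))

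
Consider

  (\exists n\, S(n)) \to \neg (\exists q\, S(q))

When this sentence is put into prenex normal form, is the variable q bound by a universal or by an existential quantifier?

universal

First replace A → B with ¬A ∨ B.
  \neg (\exists n\, S(n)) \lor \neg (\exists q\, S(q))
Push ¬ through the quantifiers and connectives to reach negation normal form:
  (\forall n\, \neg S(n)) \lor (\forall q\, \neg S(q))
All bound variables are already distinct, so no renaming is needed.
Finally move all quantifiers to the prefix:
  \forall n\, \forall q\, (\neg S(n) \lor \neg S(q))
The quantifier \exists q sits under an odd number of negations (counting the antecedent side of each →), so it flips to \forall q.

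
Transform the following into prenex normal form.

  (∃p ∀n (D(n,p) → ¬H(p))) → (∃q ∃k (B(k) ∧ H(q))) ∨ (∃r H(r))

∀p ∃n ∃q ∃k ∃r (D(n,p) ∧ H(p) ∨ B(k) ∧ H(q) ∨ H(r))

Eliminate → and ↔ using ¬ and ∨.
  ¬(∃p ∀n (¬D(n,p) ∨ ¬H(p))) ∨ (∃q ∃k (B(k) ∧ H(q))) ∨ (∃r H(r))
Drive negations inward (¬∀x A ≡ ∃x ¬A, ¬∃x A ≡ ∀x ¬A, De Morgan for ∧/∨):
  (∀p ∃n (D(n,p) ∧ H(p))) ∨ (∃q ∃k (B(k) ∧ H(q))) ∨ (∃r H(r))
All bound variables are already distinct, so no renaming is needed.
Finally move all quantifiers to the prefix:
  ∀p ∃n ∃q ∃k ∃r (D(n,p) ∧ H(p) ∨ B(k) ∧ H(q) ∨ H(r))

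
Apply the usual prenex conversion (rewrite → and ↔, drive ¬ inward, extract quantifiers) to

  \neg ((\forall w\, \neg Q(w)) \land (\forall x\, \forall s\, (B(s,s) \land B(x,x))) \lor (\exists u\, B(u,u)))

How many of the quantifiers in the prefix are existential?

3

Move each ¬ inward, flipping quantifiers it crosses:
  ((\exists w\, Q(w)) \lor (\exists x\, \exists s\, (\neg B(s,s) \lor \neg B(x,x)))) \land (\forall u\, \neg B(u,u))
All bound variables are already distinct, so no renaming is needed.
Pull the quantifiers to the front (each side's bound variable is not free in the other side):
  \exists w\, \exists x\, \exists s\, \forall u\, ((Q(w) \lor \neg B(s,s) \lor \neg B(x,x)) \land \neg B(u,u))
The prefix is \exists w \exists x \exists s \forall u: 1 universal, 3 existential.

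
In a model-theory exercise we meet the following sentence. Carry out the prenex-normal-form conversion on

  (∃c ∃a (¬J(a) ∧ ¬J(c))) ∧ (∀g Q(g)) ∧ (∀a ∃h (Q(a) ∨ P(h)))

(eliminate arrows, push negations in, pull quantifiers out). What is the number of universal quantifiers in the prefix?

Give each quantifier a distinct variable: a↦x.
  (∃c ∃a (¬J(a) ∧ ¬J(c))) ∧ (∀g Q(g)) ∧ (∀x ∃h (Q(x) ∨ P(h)))
Finally move all quantifiers to the prefix:
  ∃c ∃a ∀g ∀x ∃h (¬J(a) ∧ ¬J(c) ∧ Q(g) ∧ (Q(x) ∨ P(h)))
The prefix is ∃c ∃a ∀g ∀x ∃h: 2 universal, 3 existential.

2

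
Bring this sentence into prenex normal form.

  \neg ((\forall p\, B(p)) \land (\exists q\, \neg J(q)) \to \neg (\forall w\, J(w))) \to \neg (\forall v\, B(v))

Rewrite implications/biconditionals: A → B as ¬A ∨ B.
  \neg \neg (\neg ((\forall p\, B(p)) \land (\exists q\, \neg J(q))) \lor \neg (\forall w\, J(w))) \lor \neg (\forall v\, B(v))
Move each ¬ inward, flipping quantifiers it crosses:
  (\exists p\, \neg B(p)) \lor (\forall q\, J(q)) \lor (\exists w\, \neg J(w)) \lor (\exists v\, \neg B(v))
Finally move all quantifiers to the prefix:
  \exists p\, \forall q\, \exists w\, \exists v\, (\neg B(p) \lor J(q) \lor \neg J(w) \lor \neg B(v))

\exists p\, \forall q\, \exists w\, \exists v\, (\neg B(p) \lor J(q) \lor \neg J(w) \lor \neg B(v))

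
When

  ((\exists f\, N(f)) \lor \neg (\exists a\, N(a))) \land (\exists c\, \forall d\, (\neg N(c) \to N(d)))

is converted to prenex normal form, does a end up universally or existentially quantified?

Eliminate → and ↔ using ¬ and ∨.
  ((\exists f\, N(f)) \lor \neg (\exists a\, N(a))) \land (\exists c\, \forall d\, (\neg \neg N(c) \lor N(d)))
Push ¬ through the quantifiers and connectives to reach negation normal form:
  ((\exists f\, N(f)) \lor (\forall a\, \neg N(a))) \land (\exists c\, \forall d\, (N(c) \lor N(d)))
Pull the quantifiers to the front (each side's bound variable is not free in the other side):
  \exists f\, \forall a\, \exists c\, \forall d\, ((N(f) \lor \neg N(a)) \land (N(c) \lor N(d)))
The quantifier \exists a sits under an odd number of negations (counting the antecedent side of each →), so it flips to \forall a.

universal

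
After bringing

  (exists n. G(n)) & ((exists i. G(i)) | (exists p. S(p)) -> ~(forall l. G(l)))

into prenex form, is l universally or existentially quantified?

Eliminate → and ↔ using ¬ and ∨.
  (exists n. G(n)) & (~((exists i. G(i)) | (exists p. S(p))) | ~(forall l. G(l)))
Push ¬ through the quantifiers and connectives to reach negation normal form:
  (exists n. G(n)) & ((forall i. ~G(i)) & (forall p. ~S(p)) | (exists l. ~G(l)))
Extract every quantifier outward, since the variables are now distinct and don't occur free across branches:
  exists n. forall i. forall p. exists l. (G(n) & (~G(i) & ~S(p) | ~G(l)))
The quantifier forall l sits under an odd number of negations (counting the antecedent side of each →), so it flips to exists l.

existential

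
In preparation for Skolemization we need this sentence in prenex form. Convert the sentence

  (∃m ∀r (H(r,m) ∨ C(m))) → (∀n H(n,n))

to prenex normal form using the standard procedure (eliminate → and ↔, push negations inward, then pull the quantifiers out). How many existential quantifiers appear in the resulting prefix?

Rewrite implications/biconditionals: A → B as ¬A ∨ B.
  ¬(∃m ∀r (H(r,m) ∨ C(m))) ∨ (∀n H(n,n))
Move each ¬ inward, flipping quantifiers it crosses:
  (∀m ∃r (¬H(r,m) ∧ ¬C(m))) ∨ (∀n H(n,n))
All bound variables are already distinct, so no renaming is needed.
Pull the quantifiers to the front (each side's bound variable is not free in the other side):
  ∀m ∃r ∀n (¬H(r,m) ∧ ¬C(m) ∨ H(n,n))
The prefix is ∀m ∃r ∀n: 2 universal, 1 existential.

1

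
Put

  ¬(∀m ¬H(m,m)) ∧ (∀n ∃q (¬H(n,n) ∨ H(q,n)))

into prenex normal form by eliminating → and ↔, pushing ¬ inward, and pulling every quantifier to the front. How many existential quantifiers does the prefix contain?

2

Move each ¬ inward, flipping quantifiers it crosses:
  (∃m H(m,m)) ∧ (∀n ∃q (¬H(n,n) ∨ H(q,n)))
All bound variables are already distinct, so no renaming is needed.
Pull the quantifiers to the front (each side's bound variable is not free in the other side):
  ∃m ∀n ∃q (H(m,m) ∧ (¬H(n,n) ∨ H(q,n)))
The prefix is ∃m ∀n ∃q: 1 universal, 2 existential.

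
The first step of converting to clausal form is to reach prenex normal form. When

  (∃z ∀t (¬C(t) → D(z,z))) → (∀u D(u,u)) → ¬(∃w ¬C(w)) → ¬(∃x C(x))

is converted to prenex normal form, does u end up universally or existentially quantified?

First replace A → B with ¬A ∨ B.
  ¬(∃z ∀t (¬¬C(t) ∨ D(z,z))) ∨ ¬(∀u D(u,u)) ∨ ¬¬(∃w ¬C(w)) ∨ ¬(∃x C(x))
Move each ¬ inward, flipping quantifiers it crosses:
  (∀z ∃t (¬C(t) ∧ ¬D(z,z))) ∨ (∃u ¬D(u,u)) ∨ (∃w ¬C(w)) ∨ (∀x ¬C(x))
All bound variables are already distinct, so no renaming is needed.
Pull the quantifiers to the front (each side's bound variable is not free in the other side):
  ∀z ∃t ∃u ∃w ∀x (¬C(t) ∧ ¬D(z,z) ∨ ¬D(u,u) ∨ ¬C(w) ∨ ¬C(x))
The quantifier ∀u sits under an odd number of negations (counting the antecedent side of each →), so it flips to ∃u.

existential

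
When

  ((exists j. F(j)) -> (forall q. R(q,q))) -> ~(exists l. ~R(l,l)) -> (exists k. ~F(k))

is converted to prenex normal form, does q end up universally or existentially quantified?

Eliminate → and ↔ using ¬ and ∨.
  ~(~(exists j. F(j)) | (forall q. R(q,q))) | ~~(exists l. ~R(l,l)) | (exists k. ~F(k))
Move each ¬ inward, flipping quantifiers it crosses:
  (exists j. F(j)) & (exists q. ~R(q,q)) | (exists l. ~R(l,l)) | (exists k. ~F(k))
Finally move all quantifiers to the prefix:
  exists j. exists q. exists l. exists k. (F(j) & ~R(q,q) | ~R(l,l) | ~F(k))
The quantifier forall q sits under an odd number of negations (counting the antecedent side of each →), so it flips to exists q.

existential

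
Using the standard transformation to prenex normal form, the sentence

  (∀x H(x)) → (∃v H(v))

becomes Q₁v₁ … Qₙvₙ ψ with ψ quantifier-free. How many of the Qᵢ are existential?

Rewrite implications/biconditionals: A → B as ¬A ∨ B.
  ¬(∀x H(x)) ∨ (∃v H(v))
Move each ¬ inward, flipping quantifiers it crosses:
  (∃x ¬H(x)) ∨ (∃v H(v))
All bound variables are already distinct, so no renaming is needed.
Pull the quantifiers to the front (each side's bound variable is not free in the other side):
  ∃x ∃v (¬H(x) ∨ H(v))
The prefix is ∃x ∃v: 0 universal, 2 existential.

2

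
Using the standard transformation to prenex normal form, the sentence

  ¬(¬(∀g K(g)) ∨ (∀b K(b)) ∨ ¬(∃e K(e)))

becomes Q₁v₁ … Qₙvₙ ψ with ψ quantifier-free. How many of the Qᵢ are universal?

Drive negations inward (¬∀x A ≡ ∃x ¬A, ¬∃x A ≡ ∀x ¬A, De Morgan for ∧/∨):
  (∀g K(g)) ∧ (∃b ¬K(b)) ∧ (∃e K(e))
Extract every quantifier outward, since the variables are now distinct and don't occur free across branches:
  ∀g ∃b ∃e (K(g) ∧ ¬K(b) ∧ K(e))
The prefix is ∀g ∃b ∃e: 1 universal, 2 existential.

1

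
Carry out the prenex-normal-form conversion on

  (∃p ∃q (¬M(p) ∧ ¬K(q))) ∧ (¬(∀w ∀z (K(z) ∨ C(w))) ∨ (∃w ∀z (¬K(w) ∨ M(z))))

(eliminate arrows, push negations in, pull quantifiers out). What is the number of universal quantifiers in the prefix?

Push ¬ through the quantifiers and connectives to reach negation normal form:
  (∃p ∃q (¬M(p) ∧ ¬K(q))) ∧ ((∃w ∃z (¬K(z) ∧ ¬C(w))) ∨ (∃w ∀z (¬K(w) ∨ M(z))))
Give each quantifier a distinct variable: w↦r, z↦y1.
  (∃p ∃q (¬M(p) ∧ ¬K(q))) ∧ ((∃w ∃z (¬K(z) ∧ ¬C(w))) ∨ (∃r ∀y1 (¬K(r) ∨ M(y1))))
Pull the quantifiers to the front (each side's bound variable is not free in the other side):
  ∃p ∃q ∃w ∃z ∃r ∀y1 (¬M(p) ∧ ¬K(q) ∧ (¬K(z) ∧ ¬C(w) ∨ ¬K(r) ∨ M(y1)))
The prefix is ∃p ∃q ∃w ∃z ∃r ∀y1: 1 universal, 5 existential.

1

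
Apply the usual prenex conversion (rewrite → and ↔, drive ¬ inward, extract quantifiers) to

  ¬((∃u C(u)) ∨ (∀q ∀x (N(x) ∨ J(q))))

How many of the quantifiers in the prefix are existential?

Push ¬ through the quantifiers and connectives to reach negation normal form:
  (∀u ¬C(u)) ∧ (∃q ∃x (¬N(x) ∧ ¬J(q)))
All bound variables are already distinct, so no renaming is needed.
Finally move all quantifiers to the prefix:
  ∀u ∃q ∃x (¬C(u) ∧ ¬N(x) ∧ ¬J(q))
The prefix is ∀u ∃q ∃x: 1 universal, 2 existential.

2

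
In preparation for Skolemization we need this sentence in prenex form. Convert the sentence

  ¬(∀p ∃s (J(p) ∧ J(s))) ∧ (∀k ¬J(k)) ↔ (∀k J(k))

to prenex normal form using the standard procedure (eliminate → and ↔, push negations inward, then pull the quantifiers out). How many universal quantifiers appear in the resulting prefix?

Rewrite implications/biconditionals: A → B as ¬A ∨ B; A ↔ B as (¬A ∨ B) ∧ (¬B ∨ A).
  (¬(¬(∀p ∃s (J(p) ∧ J(s))) ∧ (∀k ¬J(k))) ∨ (∀k J(k))) ∧ (¬(∀k J(k)) ∨ ¬(∀p ∃s (J(p) ∧ J(s))) ∧ (∀k ¬J(k)))
Move each ¬ inward, flipping quantifiers it crosses:
  ((∀p ∃s (J(p) ∧ J(s))) ∨ (∃k J(k)) ∨ (∀k J(k))) ∧ ((∃k ¬J(k)) ∨ (∃p ∀s (¬J(p) ∨ ¬J(s))) ∧ (∀k ¬J(k)))
Standardize variables apart so no two quantifiers bind the same name: k↦x1, k↦a, p↦b, s↦v, k↦x.
  ((∀p ∃s (J(p) ∧ J(s))) ∨ (∃k J(k)) ∨ (∀x1 J(x1))) ∧ ((∃a ¬J(a)) ∨ (∃b ∀v (¬J(b) ∨ ¬J(v))) ∧ (∀x ¬J(x)))
Extract every quantifier outward, since the variables are now distinct and don't occur free across branches:
  ∀p ∃s ∃k ∀x1 ∃a ∃b ∀v ∀x ((J(p) ∧ J(s) ∨ J(k) ∨ J(x1)) ∧ (¬J(a) ∨ (¬J(b) ∨ ¬J(v)) ∧ ¬J(x)))
The prefix is ∀p ∃s ∃k ∀x1 ∃a ∃b ∀v ∀x: 4 universal, 4 existential.

4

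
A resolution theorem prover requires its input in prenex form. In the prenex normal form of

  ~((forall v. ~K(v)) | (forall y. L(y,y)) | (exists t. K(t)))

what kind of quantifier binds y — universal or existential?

existential

Drive negations inward (¬∀x A ≡ ∃x ¬A, ¬∃x A ≡ ∀x ¬A, De Morgan for ∧/∨):
  (exists v. K(v)) & (exists y. ~L(y,y)) & (forall t. ~K(t))
All bound variables are already distinct, so no renaming is needed.
Finally move all quantifiers to the prefix:
  exists v. exists y. forall t. (K(v) & ~L(y,y) & ~K(t))
The quantifier forall y sits under an odd number of negations, so it flips to exists y.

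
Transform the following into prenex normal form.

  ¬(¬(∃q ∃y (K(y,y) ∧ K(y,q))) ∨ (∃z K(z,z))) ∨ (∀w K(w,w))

Push ¬ through the quantifiers and connectives to reach negation normal form:
  (∃q ∃y (K(y,y) ∧ K(y,q))) ∧ (∀z ¬K(z,z)) ∨ (∀w K(w,w))
Pull the quantifiers to the front (each side's bound variable is not free in the other side):
  ∃q ∃y ∀z ∀w (K(y,y) ∧ K(y,q) ∧ ¬K(z,z) ∨ K(w,w))

∃q ∃y ∀z ∀w (K(y,y) ∧ K(y,q) ∧ ¬K(z,z) ∨ K(w,w))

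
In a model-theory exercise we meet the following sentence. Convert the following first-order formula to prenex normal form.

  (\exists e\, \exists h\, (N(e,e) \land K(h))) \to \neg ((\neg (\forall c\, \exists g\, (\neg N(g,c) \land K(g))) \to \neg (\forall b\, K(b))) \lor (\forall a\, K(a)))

\forall e\, \forall h\, \exists c\, \forall g\, \forall b\, \exists a\, (\neg N(e,e) \lor \neg K(h) \lor (N(g,c) \lor \neg K(g)) \land K(b) \land \neg K(a))

Eliminate → and ↔ using ¬ and ∨.
  \neg (\exists e\, \exists h\, (N(e,e) \land K(h))) \lor \neg (\neg \neg (\forall c\, \exists g\, (\neg N(g,c) \land K(g))) \lor \neg (\forall b\, K(b)) \lor (\forall a\, K(a)))
Drive negations inward (¬∀x A ≡ ∃x ¬A, ¬∃x A ≡ ∀x ¬A, De Morgan for ∧/∨):
  (\forall e\, \forall h\, (\neg N(e,e) \lor \neg K(h))) \lor (\exists c\, \forall g\, (N(g,c) \lor \neg K(g))) \land (\forall b\, K(b)) \land (\exists a\, \neg K(a))
Pull the quantifiers to the front (each side's bound variable is not free in the other side):
  \forall e\, \forall h\, \exists c\, \forall g\, \forall b\, \exists a\, (\neg N(e,e) \lor \neg K(h) \lor (N(g,c) \lor \neg K(g)) \land K(b) \land \neg K(a))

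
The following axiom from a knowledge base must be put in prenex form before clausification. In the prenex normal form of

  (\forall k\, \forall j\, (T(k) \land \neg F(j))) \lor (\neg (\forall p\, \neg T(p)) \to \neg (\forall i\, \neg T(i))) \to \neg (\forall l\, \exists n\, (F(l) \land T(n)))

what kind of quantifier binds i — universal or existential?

Eliminate → and ↔ using ¬ and ∨.
  \neg ((\forall k\, \forall j\, (T(k) \land \neg F(j))) \lor \neg \neg (\forall p\, \neg T(p)) \lor \neg (\forall i\, \neg T(i))) \lor \neg (\forall l\, \exists n\, (F(l) \land T(n)))
Move each ¬ inward, flipping quantifiers it crosses:
  (\exists k\, \exists j\, (\neg T(k) \lor F(j))) \land (\exists p\, T(p)) \land (\forall i\, \neg T(i)) \lor (\exists l\, \forall n\, (\neg F(l) \lor \neg T(n)))
Finally move all quantifiers to the prefix:
  \exists k\, \exists j\, \exists p\, \forall i\, \exists l\, \forall n\, ((\neg T(k) \lor F(j)) \land T(p) \land \neg T(i) \lor \neg F(l) \lor \neg T(n))
The quantifier \forall i sits under an even number of negations (counting the antecedent side of each →), so it remains universal.

universal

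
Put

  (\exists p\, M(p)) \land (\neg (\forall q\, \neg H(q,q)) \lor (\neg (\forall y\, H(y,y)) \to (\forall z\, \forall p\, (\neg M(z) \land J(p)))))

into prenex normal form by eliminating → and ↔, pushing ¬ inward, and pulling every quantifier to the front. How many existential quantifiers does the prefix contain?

First replace A → B with ¬A ∨ B.
  (\exists p\, M(p)) \land (\neg (\forall q\, \neg H(q,q)) \lor \neg \neg (\forall y\, H(y,y)) \lor (\forall z\, \forall p\, (\neg M(z) \land J(p))))
Move each ¬ inward, flipping quantifiers it crosses:
  (\exists p\, M(p)) \land ((\exists q\, H(q,q)) \lor (\forall y\, H(y,y)) \lor (\forall z\, \forall p\, (\neg M(z) \land J(p))))
Give each quantifier a distinct variable: p↦w1.
  (\exists p\, M(p)) \land ((\exists q\, H(q,q)) \lor (\forall y\, H(y,y)) \lor (\forall z\, \forall w1\, (\neg M(z) \land J(w1))))
Pull the quantifiers to the front (each side's bound variable is not free in the other side):
  \exists p\, \exists q\, \forall y\, \forall z\, \forall w1\, (M(p) \land (H(q,q) \lor H(y,y) \lor \neg M(z) \land J(w1)))
The prefix is \exists p \exists q \forall y \forall z \forall w1: 3 universal, 2 existential.

2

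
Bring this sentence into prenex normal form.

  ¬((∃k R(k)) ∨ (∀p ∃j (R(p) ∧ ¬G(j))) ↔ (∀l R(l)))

∃k ∀p ∃j ∃l ∀v1 ∀y ∃z ∀c ((R(k) ∨ R(p) ∧ ¬G(j)) ∧ ¬R(l) ∨ R(v1) ∧ ¬R(y) ∧ (¬R(z) ∨ G(c)))

Rewrite implications/biconditionals: A → B as ¬A ∨ B; A ↔ B as (¬A ∨ B) ∧ (¬B ∨ A).
  ¬((¬((∃k R(k)) ∨ (∀p ∃j (R(p) ∧ ¬G(j)))) ∨ (∀l R(l))) ∧ (¬(∀l R(l)) ∨ (∃k R(k)) ∨ (∀p ∃j (R(p) ∧ ¬G(j)))))
Drive negations inward (¬∀x A ≡ ∃x ¬A, ¬∃x A ≡ ∀x ¬A, De Morgan for ∧/∨):
  ((∃k R(k)) ∨ (∀p ∃j (R(p) ∧ ¬G(j)))) ∧ (∃l ¬R(l)) ∨ (∀l R(l)) ∧ (∀k ¬R(k)) ∧ (∃p ∀j (¬R(p) ∨ G(j)))
Rename bound variables to avoid capture: l↦v1, k↦y, p↦z, j↦c.
  ((∃k R(k)) ∨ (∀p ∃j (R(p) ∧ ¬G(j)))) ∧ (∃l ¬R(l)) ∨ (∀v1 R(v1)) ∧ (∀y ¬R(y)) ∧ (∃z ∀c (¬R(z) ∨ G(c)))
Finally move all quantifiers to the prefix:
  ∃k ∀p ∃j ∃l ∀v1 ∀y ∃z ∀c ((R(k) ∨ R(p) ∧ ¬G(j)) ∧ ¬R(l) ∨ R(v1) ∧ ¬R(y) ∧ (¬R(z) ∨ G(c)))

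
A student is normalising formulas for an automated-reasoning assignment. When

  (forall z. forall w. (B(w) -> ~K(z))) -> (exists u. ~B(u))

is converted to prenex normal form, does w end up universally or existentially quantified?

existential

Eliminate → and ↔ using ¬ and ∨.
  ~(forall z. forall w. (~B(w) | ~K(z))) | (exists u. ~B(u))
Drive negations inward (¬∀x A ≡ ∃x ¬A, ¬∃x A ≡ ∀x ¬A, De Morgan for ∧/∨):
  (exists z. exists w. (B(w) & K(z))) | (exists u. ~B(u))
Finally move all quantifiers to the prefix:
  exists z. exists w. exists u. (B(w) & K(z) | ~B(u))
The quantifier forall w sits under an odd number of negations (counting the antecedent side of each →), so it flips to exists w.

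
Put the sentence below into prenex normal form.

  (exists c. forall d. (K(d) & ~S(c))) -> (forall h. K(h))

forall c. exists d. forall h. (~K(d) | S(c) | K(h))

Eliminate → and ↔ using ¬ and ∨.
  ~(exists c. forall d. (K(d) & ~S(c))) | (forall h. K(h))
Drive negations inward (¬∀x A ≡ ∃x ¬A, ¬∃x A ≡ ∀x ¬A, De Morgan for ∧/∨):
  (forall c. exists d. (~K(d) | S(c))) | (forall h. K(h))
All bound variables are already distinct, so no renaming is needed.
Finally move all quantifiers to the prefix:
  forall c. exists d. forall h. (~K(d) | S(c) | K(h))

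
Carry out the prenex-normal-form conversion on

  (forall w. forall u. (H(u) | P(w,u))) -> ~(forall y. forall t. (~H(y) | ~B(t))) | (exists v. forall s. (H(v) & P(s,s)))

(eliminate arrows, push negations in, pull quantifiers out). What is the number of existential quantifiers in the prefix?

5

Eliminate → and ↔ using ¬ and ∨.
  ~(forall w. forall u. (H(u) | P(w,u))) | ~(forall y. forall t. (~H(y) | ~B(t))) | (exists v. forall s. (H(v) & P(s,s)))
Move each ¬ inward, flipping quantifiers it crosses:
  (exists w. exists u. (~H(u) & ~P(w,u))) | (exists y. exists t. (H(y) & B(t))) | (exists v. forall s. (H(v) & P(s,s)))
All bound variables are already distinct, so no renaming is needed.
Extract every quantifier outward, since the variables are now distinct and don't occur free across branches:
  exists w. exists u. exists y. exists t. exists v. forall s. (~H(u) & ~P(w,u) | H(y) & B(t) | H(v) & P(s,s))
The prefix is exists w exists u exists y exists t exists v forall s: 1 universal, 5 existential.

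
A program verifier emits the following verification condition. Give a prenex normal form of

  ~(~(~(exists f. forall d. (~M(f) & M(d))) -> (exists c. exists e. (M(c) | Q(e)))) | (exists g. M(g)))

Rewrite implications/biconditionals: A → B as ¬A ∨ B.
  ~(~(~~(exists f. forall d. (~M(f) & M(d))) | (exists c. exists e. (M(c) | Q(e)))) | (exists g. M(g)))
Push ¬ through the quantifiers and connectives to reach negation normal form:
  ((exists f. forall d. (~M(f) & M(d))) | (exists c. exists e. (M(c) | Q(e)))) & (forall g. ~M(g))
All bound variables are already distinct, so no renaming is needed.
Extract every quantifier outward, since the variables are now distinct and don't occur free across branches:
  exists f. forall d. exists c. exists e. forall g. ((~M(f) & M(d) | M(c) | Q(e)) & ~M(g))

exists f. forall d. exists c. exists e. forall g. ((~M(f) & M(d) | M(c) | Q(e)) & ~M(g))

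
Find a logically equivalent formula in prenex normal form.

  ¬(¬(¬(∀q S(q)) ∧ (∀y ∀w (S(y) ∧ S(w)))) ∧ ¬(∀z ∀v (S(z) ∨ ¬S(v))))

Push ¬ through the quantifiers and connectives to reach negation normal form:
  (∃q ¬S(q)) ∧ (∀y ∀w (S(y) ∧ S(w))) ∨ (∀z ∀v (S(z) ∨ ¬S(v)))
Extract every quantifier outward, since the variables are now distinct and don't occur free across branches:
  ∃q ∀y ∀w ∀z ∀v (¬S(q) ∧ S(y) ∧ S(w) ∨ S(z) ∨ ¬S(v))

∃q ∀y ∀w ∀z ∀v (¬S(q) ∧ S(y) ∧ S(w) ∨ S(z) ∨ ¬S(v))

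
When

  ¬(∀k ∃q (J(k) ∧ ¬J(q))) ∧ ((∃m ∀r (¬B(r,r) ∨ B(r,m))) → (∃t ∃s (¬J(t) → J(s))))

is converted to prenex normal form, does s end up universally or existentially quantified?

existential

Eliminate → and ↔ using ¬ and ∨.
  ¬(∀k ∃q (J(k) ∧ ¬J(q))) ∧ (¬(∃m ∀r (¬B(r,r) ∨ B(r,m))) ∨ (∃t ∃s (¬¬J(t) ∨ J(s))))
Push ¬ through the quantifiers and connectives to reach negation normal form:
  (∃k ∀q (¬J(k) ∨ J(q))) ∧ ((∀m ∃r (B(r,r) ∧ ¬B(r,m))) ∨ (∃t ∃s (J(t) ∨ J(s))))
All bound variables are already distinct, so no renaming is needed.
Pull the quantifiers to the front (each side's bound variable is not free in the other side):
  ∃k ∀q ∀m ∃r ∃t ∃s ((¬J(k) ∨ J(q)) ∧ (B(r,r) ∧ ¬B(r,m) ∨ J(t) ∨ J(s)))
The quantifier ∃s sits under an even number of negations (counting the antecedent side of each →), so it remains existential.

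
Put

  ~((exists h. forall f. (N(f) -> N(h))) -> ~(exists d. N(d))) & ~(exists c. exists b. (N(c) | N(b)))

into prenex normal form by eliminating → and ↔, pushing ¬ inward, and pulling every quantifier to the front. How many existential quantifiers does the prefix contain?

Rewrite implications/biconditionals: A → B as ¬A ∨ B.
  ~(~(exists h. forall f. (~N(f) | N(h))) | ~(exists d. N(d))) & ~(exists c. exists b. (N(c) | N(b)))
Drive negations inward (¬∀x A ≡ ∃x ¬A, ¬∃x A ≡ ∀x ¬A, De Morgan for ∧/∨):
  (exists h. forall f. (~N(f) | N(h))) & (exists d. N(d)) & (forall c. forall b. (~N(c) & ~N(b)))
All bound variables are already distinct, so no renaming is needed.
Extract every quantifier outward, since the variables are now distinct and don't occur free across branches:
  exists h. forall f. exists d. forall c. forall b. ((~N(f) | N(h)) & N(d) & ~N(c) & ~N(b))
The prefix is exists h forall f exists d forall c forall b: 3 universal, 2 existential.

2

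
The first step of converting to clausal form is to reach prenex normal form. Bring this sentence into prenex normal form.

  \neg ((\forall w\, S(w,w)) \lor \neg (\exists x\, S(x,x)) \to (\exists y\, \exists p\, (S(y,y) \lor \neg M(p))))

\forall w\, \forall x\, \forall y\, \forall p\, ((S(w,w) \lor \neg S(x,x)) \land \neg S(y,y) \land M(p))

First replace A → B with ¬A ∨ B.
  \neg (\neg ((\forall w\, S(w,w)) \lor \neg (\exists x\, S(x,x))) \lor (\exists y\, \exists p\, (S(y,y) \lor \neg M(p))))
Push ¬ through the quantifiers and connectives to reach negation normal form:
  ((\forall w\, S(w,w)) \lor (\forall x\, \neg S(x,x))) \land (\forall y\, \forall p\, (\neg S(y,y) \land M(p)))
Extract every quantifier outward, since the variables are now distinct and don't occur free across branches:
  \forall w\, \forall x\, \forall y\, \forall p\, ((S(w,w) \lor \neg S(x,x)) \land \neg S(y,y) \land M(p))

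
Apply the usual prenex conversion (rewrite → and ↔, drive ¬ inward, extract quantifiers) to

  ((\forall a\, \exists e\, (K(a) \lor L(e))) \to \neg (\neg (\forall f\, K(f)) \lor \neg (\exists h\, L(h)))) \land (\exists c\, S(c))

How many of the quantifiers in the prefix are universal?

2

Eliminate → and ↔ using ¬ and ∨.
  (\neg (\forall a\, \exists e\, (K(a) \lor L(e))) \lor \neg (\neg (\forall f\, K(f)) \lor \neg (\exists h\, L(h)))) \land (\exists c\, S(c))
Push ¬ through the quantifiers and connectives to reach negation normal form:
  ((\exists a\, \forall e\, (\neg K(a) \land \neg L(e))) \lor (\forall f\, K(f)) \land (\exists h\, L(h))) \land (\exists c\, S(c))
Finally move all quantifiers to the prefix:
  \exists a\, \forall e\, \forall f\, \exists h\, \exists c\, ((\neg K(a) \land \neg L(e) \lor K(f) \land L(h)) \land S(c))
The prefix is \exists a \forall e \forall f \exists h \exists c: 2 universal, 3 existential.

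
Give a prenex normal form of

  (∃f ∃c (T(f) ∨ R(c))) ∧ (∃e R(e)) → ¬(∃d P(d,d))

First replace A → B with ¬A ∨ B.
  ¬((∃f ∃c (T(f) ∨ R(c))) ∧ (∃e R(e))) ∨ ¬(∃d P(d,d))
Push ¬ through the quantifiers and connectives to reach negation normal form:
  (∀f ∀c (¬T(f) ∧ ¬R(c))) ∨ (∀e ¬R(e)) ∨ (∀d ¬P(d,d))
Finally move all quantifiers to the prefix:
  ∀f ∀c ∀e ∀d (¬T(f) ∧ ¬R(c) ∨ ¬R(e) ∨ ¬P(d,d))

∀f ∀c ∀e ∀d (¬T(f) ∧ ¬R(c) ∨ ¬R(e) ∨ ¬P(d,d))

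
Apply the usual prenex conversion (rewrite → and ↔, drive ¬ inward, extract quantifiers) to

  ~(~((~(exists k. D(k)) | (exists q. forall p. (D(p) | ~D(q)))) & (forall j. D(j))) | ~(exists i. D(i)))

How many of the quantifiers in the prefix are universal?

Move each ¬ inward, flipping quantifiers it crosses:
  ((forall k. ~D(k)) | (exists q. forall p. (D(p) | ~D(q)))) & (forall j. D(j)) & (exists i. D(i))
All bound variables are already distinct, so no renaming is needed.
Extract every quantifier outward, since the variables are now distinct and don't occur free across branches:
  forall k. exists q. forall p. forall j. exists i. ((~D(k) | D(p) | ~D(q)) & D(j) & D(i))
The prefix is forall k exists q forall p forall j exists i: 3 universal, 2 existential.

3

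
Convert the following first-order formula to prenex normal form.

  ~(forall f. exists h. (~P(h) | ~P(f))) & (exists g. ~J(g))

Drive negations inward (¬∀x A ≡ ∃x ¬A, ¬∃x A ≡ ∀x ¬A, De Morgan for ∧/∨):
  (exists f. forall h. (P(h) & P(f))) & (exists g. ~J(g))
Extract every quantifier outward, since the variables are now distinct and don't occur free across branches:
  exists f. forall h. exists g. (P(h) & P(f) & ~J(g))

exists f. forall h. exists g. (P(h) & P(f) & ~J(g))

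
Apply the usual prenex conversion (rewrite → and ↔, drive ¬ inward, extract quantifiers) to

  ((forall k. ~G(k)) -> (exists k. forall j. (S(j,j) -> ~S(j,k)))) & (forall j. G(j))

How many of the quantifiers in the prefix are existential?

2

Eliminate → and ↔ using ¬ and ∨.
  (~(forall k. ~G(k)) | (exists k. forall j. (~S(j,j) | ~S(j,k)))) & (forall j. G(j))
Drive negations inward (¬∀x A ≡ ∃x ¬A, ¬∃x A ≡ ∀x ¬A, De Morgan for ∧/∨):
  ((exists k. G(k)) | (exists k. forall j. (~S(j,j) | ~S(j,k)))) & (forall j. G(j))
Give each quantifier a distinct variable: k↦w, j↦z.
  ((exists k. G(k)) | (exists w. forall j. (~S(j,j) | ~S(j,w)))) & (forall z. G(z))
Extract every quantifier outward, since the variables are now distinct and don't occur free across branches:
  exists k. exists w. forall j. forall z. ((G(k) | ~S(j,j) | ~S(j,w)) & G(z))
The prefix is exists k exists w forall j forall z: 2 universal, 2 existential.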